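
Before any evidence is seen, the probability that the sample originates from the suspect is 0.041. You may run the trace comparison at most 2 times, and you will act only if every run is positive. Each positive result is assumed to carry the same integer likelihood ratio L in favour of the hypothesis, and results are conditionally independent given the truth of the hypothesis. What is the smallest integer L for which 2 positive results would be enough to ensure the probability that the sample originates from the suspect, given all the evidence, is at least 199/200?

69

Prior odds = 0.041/0.959 = 41/959.
Target odds = 0.995/0.005 = 199.
Need L² ≥ 199 ÷ (41/959) = 190841/41.
68² = 4624 < 190841/41 ≤ 4761 = 69², so L = 69.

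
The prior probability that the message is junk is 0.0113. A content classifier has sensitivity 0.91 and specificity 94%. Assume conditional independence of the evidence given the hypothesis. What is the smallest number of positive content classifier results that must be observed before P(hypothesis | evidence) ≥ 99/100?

4

Prior odds = 0.0113/0.9887 = 113/9887.
False-positive rate = 1 − 0.94 = 0.06; likelihood ratio of a positive = 0.91/0.06 = 91/6.
Target posterior odds = 0.99/0.01 = 99.
Require (91/6)ⁿ ≥ 99 ÷ (113/9887) = 978813/113.
(91/6)³ = 753571/216 falls short of 978813/113 but (91/6)⁴ = 68574961/1296 reaches it, so n = 4.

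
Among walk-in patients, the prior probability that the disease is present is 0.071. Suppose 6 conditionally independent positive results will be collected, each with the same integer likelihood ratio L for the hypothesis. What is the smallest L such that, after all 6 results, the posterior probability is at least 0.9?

Prior odds = 0.071/0.929 = 71/929.
Target odds = 0.9/0.1 = 9.
Need L⁶ ≥ 9 ÷ (71/929) = 8361/71.
2⁶ = 64 < 8361/71 ≤ 729 = 3⁶, so L = 3.

3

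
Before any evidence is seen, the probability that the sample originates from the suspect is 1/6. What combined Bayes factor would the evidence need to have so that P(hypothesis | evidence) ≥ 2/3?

10

Prior odds = (1/6)/(5/6) = 0.2.
Target odds = (2/3)/(1/3) = 2.
Required Bayes factor = 2 ÷ 0.2 = 10.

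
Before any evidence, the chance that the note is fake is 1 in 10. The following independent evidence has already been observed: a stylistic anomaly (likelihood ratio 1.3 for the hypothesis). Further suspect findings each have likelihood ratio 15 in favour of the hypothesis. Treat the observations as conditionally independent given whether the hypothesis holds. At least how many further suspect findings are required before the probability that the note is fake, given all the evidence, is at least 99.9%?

Prior odds = 0.1/0.9 = 1/9.
Bayes factor of the evidence already in hand = 1.3.
Odds after that evidence = (1/9) × 1.3 = 13/90.
Target odds = 0.999/0.001 = 999.
Need 15ⁿ ≥ 999 ÷ (13/90) = 89910/13.
15³ = 3375 falls short of 89910/13 but 15⁴ = 50625 reaches it, so n = 4.

4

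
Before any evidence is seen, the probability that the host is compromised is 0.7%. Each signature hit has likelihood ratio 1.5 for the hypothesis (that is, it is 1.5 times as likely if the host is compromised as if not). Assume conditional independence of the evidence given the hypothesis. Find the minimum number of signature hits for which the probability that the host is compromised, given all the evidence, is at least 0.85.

Prior odds = 0.007/0.993 = 7/993.
Likelihood ratio per signature hit = 1.5.
Target posterior odds = 0.85/0.15 = 17/3.
Need (7/993) × 1.5ⁿ ≥ 17/3, i.e. 1.5ⁿ ≥ 5627/7.
1.5¹⁶ = 43046721/65536 falls short of 5627/7 but 1.5¹⁷ = 129140163/131072 reaches it, so n = 17.

17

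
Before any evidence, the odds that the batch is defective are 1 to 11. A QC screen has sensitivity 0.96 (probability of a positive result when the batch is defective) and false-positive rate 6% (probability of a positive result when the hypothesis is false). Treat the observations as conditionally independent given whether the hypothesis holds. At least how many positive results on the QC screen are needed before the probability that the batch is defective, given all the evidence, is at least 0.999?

4

Prior odds = 1/11.
Likelihood ratio of a positive result = 0.96/0.06 = 16.
Target odds: 0.999 ÷ 0.001 = 999.
Require 16ⁿ ≥ 999 ÷ (1/11) = 10989.
16³ = 4096 falls short of 10989 but 16⁴ = 65536 reaches it, so n = 4.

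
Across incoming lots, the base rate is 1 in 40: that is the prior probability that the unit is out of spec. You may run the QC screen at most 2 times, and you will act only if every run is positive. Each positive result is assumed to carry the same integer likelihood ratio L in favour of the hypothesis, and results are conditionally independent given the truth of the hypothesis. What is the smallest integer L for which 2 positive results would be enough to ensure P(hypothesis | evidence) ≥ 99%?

Prior odds = 0.025/0.975 = 1/39.
Target odds = 0.99/0.01 = 99.
Need L² ≥ 99 ÷ (1/39) = 3861.
62² = 3844 < 3861 ≤ 3969 = 63², so L = 63.

63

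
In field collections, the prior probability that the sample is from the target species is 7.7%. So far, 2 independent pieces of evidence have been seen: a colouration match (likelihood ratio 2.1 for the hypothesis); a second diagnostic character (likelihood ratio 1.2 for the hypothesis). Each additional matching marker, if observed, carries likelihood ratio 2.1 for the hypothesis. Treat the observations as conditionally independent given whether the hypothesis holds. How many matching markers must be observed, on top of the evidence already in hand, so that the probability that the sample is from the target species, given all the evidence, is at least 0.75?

4

Prior odds = 0.077/0.923 = 77/923.
Combined Bayes factor of the evidence already in hand = 2.1 × 1.2 = 2.52.
Odds after that evidence = (77/923) × 2.52 = 4851/23075.
Target odds = 0.75/0.25 = 3.
Need 2.1ⁿ ≥ 3 ÷ (4851/23075) = 23075/1617.
2.1³ = 9.261 falls short of 23075/1617 but 2.1⁴ = 19.4481 reaches it, so n = 4.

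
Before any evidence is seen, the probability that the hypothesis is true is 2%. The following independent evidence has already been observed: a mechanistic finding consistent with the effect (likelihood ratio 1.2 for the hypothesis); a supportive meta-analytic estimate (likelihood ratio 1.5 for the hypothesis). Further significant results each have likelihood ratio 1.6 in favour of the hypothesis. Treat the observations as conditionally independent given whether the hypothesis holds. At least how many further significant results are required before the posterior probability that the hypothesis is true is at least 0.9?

12

Prior odds = 0.02/0.98 = 1/49.
Combined Bayes factor of the evidence already in hand = 1.2 × 1.5 = 1.8.
Odds after that evidence = (1/49) × 1.8 = 9/245.
Target odds = 0.9/0.1 = 9.
Need 1.6ⁿ ≥ 9 ÷ (9/245) = 245.
1.6¹¹ ≈175.922 falls short of 245 but 1.6¹² ≈281.475 reaches it, so n = 12.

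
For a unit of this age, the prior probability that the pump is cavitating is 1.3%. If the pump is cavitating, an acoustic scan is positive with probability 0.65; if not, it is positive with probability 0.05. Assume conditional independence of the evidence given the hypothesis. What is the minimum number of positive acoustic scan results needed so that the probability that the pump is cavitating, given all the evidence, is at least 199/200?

Prior odds = 0.013/0.987 = 13/987.
Likelihood ratio of a positive = 0.65/0.05 = 13.
Target odds: 0.995 ÷ 0.005 = 199.
Require 13ⁿ ≥ 199 ÷ (13/987) = 196413/13.
13³ = 2197 falls short of 196413/13 but 13⁴ = 28561 reaches it, so n = 4.

4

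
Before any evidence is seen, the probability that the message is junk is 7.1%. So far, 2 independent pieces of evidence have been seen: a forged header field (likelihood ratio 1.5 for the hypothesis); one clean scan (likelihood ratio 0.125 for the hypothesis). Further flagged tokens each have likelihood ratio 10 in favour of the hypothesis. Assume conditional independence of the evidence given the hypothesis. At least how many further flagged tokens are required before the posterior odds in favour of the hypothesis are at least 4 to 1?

Prior odds = 0.071/0.929 = 71/929.
Combined Bayes factor of the evidence already in hand = 1.5 × 0.125 = 0.1875.
Odds after that evidence = (71/929) × 0.1875 = 213/14864.
Target odds = 4.
Need 10ⁿ ≥ 4 ÷ (213/14864) = 59456/213.
10² = 100 falls short of 59456/213 but 10³ = 1000 reaches it, so n = 3.

3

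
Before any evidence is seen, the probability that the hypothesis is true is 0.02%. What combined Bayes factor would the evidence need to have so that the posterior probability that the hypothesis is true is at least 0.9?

44991

Prior odds = 0.0002/0.9998 = 1/4999.
Target odds = 0.9/0.1 = 9.
Required Bayes factor = 9 ÷ (1/4999) = 44991.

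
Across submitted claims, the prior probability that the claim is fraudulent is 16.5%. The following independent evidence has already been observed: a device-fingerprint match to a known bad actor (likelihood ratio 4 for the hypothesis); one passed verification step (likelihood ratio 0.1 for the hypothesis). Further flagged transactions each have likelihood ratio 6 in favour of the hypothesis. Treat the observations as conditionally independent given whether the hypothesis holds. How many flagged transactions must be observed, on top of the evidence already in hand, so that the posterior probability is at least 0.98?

4

Prior odds = 0.165/0.835 = 33/167.
Combined Bayes factor of the evidence already in hand = 4 × 0.1 = 0.4.
Odds after that evidence = (33/167) × 0.4 = 66/835.
Target odds = 0.98/0.02 = 49.
Need 6ⁿ ≥ 49 ÷ (66/835) = 40915/66.
6³ = 216 falls short of 40915/66 but 6⁴ = 1296 reaches it, so n = 4.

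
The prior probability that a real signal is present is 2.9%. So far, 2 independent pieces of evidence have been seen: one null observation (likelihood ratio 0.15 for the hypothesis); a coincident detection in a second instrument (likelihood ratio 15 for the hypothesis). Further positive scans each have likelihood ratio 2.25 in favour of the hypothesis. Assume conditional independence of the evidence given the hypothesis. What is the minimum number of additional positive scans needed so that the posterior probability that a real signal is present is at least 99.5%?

10

Prior odds = 0.029/0.971 = 29/971.
Combined Bayes factor of the evidence already in hand = 0.15 × 15 = 2.25.
Odds after that evidence = (29/971) × 2.25 = 261/3884.
Target odds = 0.995/0.005 = 199.
Need 2.25ⁿ ≥ 199 ÷ (261/3884) = 772916/261.
2.25⁹ = 387420489/262144 falls short of 772916/261 but 2.25¹⁰ ≈3325.26 reaches it, so n = 10.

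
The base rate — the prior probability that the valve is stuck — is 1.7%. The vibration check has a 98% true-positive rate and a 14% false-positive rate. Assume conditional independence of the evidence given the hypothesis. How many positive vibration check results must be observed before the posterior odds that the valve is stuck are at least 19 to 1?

Prior odds = 0.017/0.983 = 17/983.
Likelihood ratio of a positive result = 0.98/0.14 = 7.
Target odds = 19.
Require 7ⁿ ≥ 19 ÷ (17/983) = 18677/17.
7³ = 343 falls short of 18677/17 but 7⁴ = 2401 reaches it, so n = 4.

4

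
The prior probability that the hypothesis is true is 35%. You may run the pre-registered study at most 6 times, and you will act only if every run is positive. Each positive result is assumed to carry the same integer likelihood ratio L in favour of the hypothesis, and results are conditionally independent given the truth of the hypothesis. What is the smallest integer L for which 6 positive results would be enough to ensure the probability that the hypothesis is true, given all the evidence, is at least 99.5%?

Prior odds = 0.35/0.65 = 7/13.
Target odds = 0.995/0.005 = 199.
Need L⁶ ≥ 199 ÷ (7/13) = 2587/7.
2⁶ = 64 < 2587/7 ≤ 729 = 3⁶, so L = 3.

3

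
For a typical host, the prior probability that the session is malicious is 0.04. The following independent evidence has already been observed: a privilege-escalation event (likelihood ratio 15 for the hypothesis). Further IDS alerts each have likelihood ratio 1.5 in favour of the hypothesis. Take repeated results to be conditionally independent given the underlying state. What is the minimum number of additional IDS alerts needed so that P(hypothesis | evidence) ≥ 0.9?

7

Prior odds = 0.04/0.96 = 1/24.
Bayes factor of the evidence already in hand = 15.
Odds after that evidence = (1/24) × 15 = 0.625.
Target odds = 0.9/0.1 = 9.
Need 1.5ⁿ ≥ 9 ÷ 0.625 = 14.4.
1.5⁶ = 11.390625 falls short of 14.4 but 1.5⁷ = 17.0859375 reaches it, so n = 7.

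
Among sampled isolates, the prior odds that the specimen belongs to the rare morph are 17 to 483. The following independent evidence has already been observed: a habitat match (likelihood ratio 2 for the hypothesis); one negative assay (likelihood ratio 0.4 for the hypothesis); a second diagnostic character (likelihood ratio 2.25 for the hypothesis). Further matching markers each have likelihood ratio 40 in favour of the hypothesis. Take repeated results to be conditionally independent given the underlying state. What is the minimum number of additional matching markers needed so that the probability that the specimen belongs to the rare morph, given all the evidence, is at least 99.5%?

3

Prior odds = 17/483.
Combined Bayes factor of the evidence already in hand = 2 × 0.4 × 2.25 = 1.8.
Odds after that evidence = (17/483) × 1.8 = 51/805.
Target odds = 0.995/0.005 = 199.
Need 40ⁿ ≥ 199 ÷ (51/805) = 160195/51.
40² = 1600 falls short of 160195/51 but 40³ = 64000 reaches it, so n = 3.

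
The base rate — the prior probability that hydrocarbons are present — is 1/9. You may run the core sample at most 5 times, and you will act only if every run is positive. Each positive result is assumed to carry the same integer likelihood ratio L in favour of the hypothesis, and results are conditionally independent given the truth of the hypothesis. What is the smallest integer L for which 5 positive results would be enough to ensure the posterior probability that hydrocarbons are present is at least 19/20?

Prior odds = (1/9)/(8/9) = 0.125.
Target odds = 0.95/0.05 = 19.
Need L⁵ ≥ 19 ÷ 0.125 = 152.
2⁵ = 32 < 152 ≤ 243 = 3⁵, so L = 3.

3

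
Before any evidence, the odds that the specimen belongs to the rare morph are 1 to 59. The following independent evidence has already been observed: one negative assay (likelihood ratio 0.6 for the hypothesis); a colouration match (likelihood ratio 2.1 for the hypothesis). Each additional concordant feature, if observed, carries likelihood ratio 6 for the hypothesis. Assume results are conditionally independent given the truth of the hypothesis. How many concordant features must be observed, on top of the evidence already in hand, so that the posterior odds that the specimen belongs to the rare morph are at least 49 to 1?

5

Prior odds = 1/59.
Combined Bayes factor of the evidence already in hand = 0.6 × 2.1 = 1.26.
Odds after that evidence = (1/59) × 1.26 = 63/2950.
Target odds = 49.
Need 6ⁿ ≥ 49 ÷ (63/2950) = 20650/9.
6⁴ = 1296 falls short of 20650/9 but 6⁵ = 7776 reaches it, so n = 5.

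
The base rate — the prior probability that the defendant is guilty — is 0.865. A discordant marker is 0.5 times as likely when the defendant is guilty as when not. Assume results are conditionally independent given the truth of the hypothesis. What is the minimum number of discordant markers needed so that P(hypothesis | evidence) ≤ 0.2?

Prior odds: 0.865 ÷ 0.135 = 173/27.
Likelihood ratio per discordant marker = 0.5.
Target odds: 0.2 ÷ 0.8 = 0.25.
Need (173/27) × 0.5ⁿ ≤ 0.25, i.e. 0.5ⁿ ≤ 27/692.
0.5⁴ = 0.0625 is still above 27/692 but 0.5⁵ = 0.03125 is at or below it, so n = 5.

5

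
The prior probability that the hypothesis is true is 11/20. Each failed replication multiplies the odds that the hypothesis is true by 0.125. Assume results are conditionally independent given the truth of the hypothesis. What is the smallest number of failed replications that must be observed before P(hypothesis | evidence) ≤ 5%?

2

Prior odds = 0.55/0.45 = 11/9.
Likelihood ratio per failed replication = 0.125.
Target odds: 0.05 ÷ 0.95 = 1/19.
Need (11/9) × 0.125ⁿ ≤ 1/19, i.e. 0.125ⁿ ≤ 9/209.
0.125¹ = 0.125 is still above 9/209 but 0.125² = 0.015625 is at or below it, so n = 2.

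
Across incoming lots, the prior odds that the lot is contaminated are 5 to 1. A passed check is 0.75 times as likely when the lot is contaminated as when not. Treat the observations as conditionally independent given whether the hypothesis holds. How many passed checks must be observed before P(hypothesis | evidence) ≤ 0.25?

Prior odds = 5.
Likelihood ratio per passed check = 0.75.
Target posterior odds = 0.25/0.75 = 1/3.
Need 5 × 0.75ⁿ ≤ 1/3, i.e. 0.75ⁿ ≤ 1/15.
0.75⁹ = 19683/262144 is still above 1/15 but 0.75¹⁰ = 59049/1048576 is at or below it, so n = 10.

10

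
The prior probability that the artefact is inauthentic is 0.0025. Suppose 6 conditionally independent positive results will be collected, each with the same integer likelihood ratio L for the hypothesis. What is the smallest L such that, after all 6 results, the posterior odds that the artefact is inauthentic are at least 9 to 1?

4

Prior odds = 0.0025/0.9975 = 1/399.
Target odds = 9.
Need L⁶ ≥ 9 ÷ (1/399) = 3591.
3⁶ = 729 < 3591 ≤ 4096 = 4⁶, so L = 4.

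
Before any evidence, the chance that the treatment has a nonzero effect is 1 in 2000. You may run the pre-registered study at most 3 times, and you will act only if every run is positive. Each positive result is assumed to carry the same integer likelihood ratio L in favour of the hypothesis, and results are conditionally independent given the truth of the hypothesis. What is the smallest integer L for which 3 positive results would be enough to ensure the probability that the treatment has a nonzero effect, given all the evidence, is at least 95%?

Prior odds = 0.0005/0.9995 = 1/1999.
Target odds = 0.95/0.05 = 19.
Need L³ ≥ 19 ÷ (1/1999) = 37981.
33³ = 35937 < 37981 ≤ 39304 = 34³, so L = 34.

34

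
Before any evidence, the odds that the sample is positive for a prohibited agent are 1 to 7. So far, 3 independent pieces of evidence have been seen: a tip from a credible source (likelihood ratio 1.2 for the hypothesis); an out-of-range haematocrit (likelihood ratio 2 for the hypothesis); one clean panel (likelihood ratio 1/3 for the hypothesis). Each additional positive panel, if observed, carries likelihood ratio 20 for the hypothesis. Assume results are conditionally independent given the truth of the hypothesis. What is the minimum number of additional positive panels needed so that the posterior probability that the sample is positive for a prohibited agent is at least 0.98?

3

Prior odds = 1/7.
Combined Bayes factor of the evidence already in hand = 1.2 × 2 × (1/3) = 0.8.
Odds after that evidence = (1/7) × 0.8 = 4/35.
Target odds = 0.98/0.02 = 49.
Need 20ⁿ ≥ 49 ÷ (4/35) = 428.75.
20² = 400 falls short of 428.75 but 20³ = 8000 reaches it, so n = 3.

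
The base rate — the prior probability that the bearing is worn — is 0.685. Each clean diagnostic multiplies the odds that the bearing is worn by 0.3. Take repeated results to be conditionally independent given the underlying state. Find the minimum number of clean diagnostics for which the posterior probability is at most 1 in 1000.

Prior odds: 0.685 ÷ 0.315 = 137/63.
Likelihood ratio per clean diagnostic = 0.3.
Target posterior odds = 0.001/0.999 = 1/999.
Need (137/63) × 0.3ⁿ ≤ 1/999, i.e. 0.3ⁿ ≤ 7/15207.
0.3⁶ = 729/1000000 is still above 7/15207 but 0.3⁷ = 2187/10000000 is at or below it, so n = 7.

7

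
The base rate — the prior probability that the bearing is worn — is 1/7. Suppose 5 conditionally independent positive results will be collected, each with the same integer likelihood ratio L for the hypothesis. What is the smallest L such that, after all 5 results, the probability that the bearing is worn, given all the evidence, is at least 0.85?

3

Prior odds = (1/7)/(6/7) = 1/6.
Target odds = 0.85/0.15 = 17/3.
Need L⁵ ≥ 17/3 ÷ (1/6) = 34.
2⁵ = 32 < 34 ≤ 243 = 3⁵, so L = 3.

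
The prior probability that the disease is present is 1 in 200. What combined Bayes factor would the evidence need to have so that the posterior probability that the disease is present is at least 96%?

4776

Prior odds = 0.005/0.995 = 1/199.
Target odds = 0.96/0.04 = 24.
Required Bayes factor = 24 ÷ (1/199) = 4776.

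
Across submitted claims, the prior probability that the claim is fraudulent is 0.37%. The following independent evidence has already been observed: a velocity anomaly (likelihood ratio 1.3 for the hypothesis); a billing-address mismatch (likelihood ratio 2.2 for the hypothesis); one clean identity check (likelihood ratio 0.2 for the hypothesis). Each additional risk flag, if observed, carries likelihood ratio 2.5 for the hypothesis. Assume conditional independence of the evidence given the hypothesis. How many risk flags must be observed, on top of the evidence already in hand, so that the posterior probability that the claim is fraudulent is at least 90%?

10

Prior odds = 0.0037/0.9963 = 37/9963.
Combined Bayes factor of the evidence already in hand = 1.3 × 2.2 × 0.2 = 0.572.
Odds after that evidence = (37/9963) × 0.572 = 5291/2490750.
Target odds = 0.9/0.1 = 9.
Need 2.5ⁿ ≥ 9 ÷ (5291/2490750) = 22416750/5291.
2.5⁹ = 1953125/512 falls short of 22416750/5291 but 2.5¹⁰ = 9765625/1024 reaches it, so n = 10.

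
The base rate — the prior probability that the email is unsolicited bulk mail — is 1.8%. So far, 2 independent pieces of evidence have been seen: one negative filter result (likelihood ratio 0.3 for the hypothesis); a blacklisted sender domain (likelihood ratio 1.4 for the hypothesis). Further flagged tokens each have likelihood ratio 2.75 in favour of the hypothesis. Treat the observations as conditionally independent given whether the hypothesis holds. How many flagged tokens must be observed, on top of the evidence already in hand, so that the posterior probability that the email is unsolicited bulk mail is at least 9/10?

7

Prior odds = 0.018/0.982 = 9/491.
Combined Bayes factor of the evidence already in hand = 0.3 × 1.4 = 0.42.
Odds after that evidence = (9/491) × 0.42 = 189/24550.
Target odds = 0.9/0.1 = 9.
Need 2.75ⁿ ≥ 9 ÷ (189/24550) = 24550/21.
2.75⁶ = 1771561/4096 falls short of 24550/21 but 2.75⁷ = 19487171/16384 reaches it, so n = 7.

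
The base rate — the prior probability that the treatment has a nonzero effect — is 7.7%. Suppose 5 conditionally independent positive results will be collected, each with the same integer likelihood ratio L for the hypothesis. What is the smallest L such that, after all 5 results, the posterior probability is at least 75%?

Prior odds = 0.077/0.923 = 77/923.
Target odds = 0.75/0.25 = 3.
Need L⁵ ≥ 3 ÷ (77/923) = 2769/77.
2⁵ = 32 < 2769/77 ≤ 243 = 3⁵, so L = 3.

3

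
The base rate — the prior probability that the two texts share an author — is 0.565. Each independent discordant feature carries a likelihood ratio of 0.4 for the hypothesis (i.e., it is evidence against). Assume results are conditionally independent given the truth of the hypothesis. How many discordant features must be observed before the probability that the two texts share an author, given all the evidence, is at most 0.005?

7

Prior odds = 0.565/0.435 = 113/87.
Likelihood ratio per discordant feature = 0.4.
Target posterior odds = 0.005/0.995 = 1/199.
Require 0.4ⁿ ≤ 1/199 ÷ (113/87) = 87/22487.
0.4⁶ = 64/15625 is still above 87/22487 but 0.4⁷ = 128/78125 is at or below it, so n = 7.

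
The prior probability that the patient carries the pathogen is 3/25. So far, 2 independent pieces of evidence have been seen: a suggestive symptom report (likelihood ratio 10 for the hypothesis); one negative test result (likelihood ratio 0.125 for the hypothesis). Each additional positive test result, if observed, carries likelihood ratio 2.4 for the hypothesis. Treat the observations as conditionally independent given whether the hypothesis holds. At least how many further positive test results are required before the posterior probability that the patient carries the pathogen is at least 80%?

4

Prior odds = 0.12/0.88 = 3/22.
Combined Bayes factor of the evidence already in hand = 10 × 0.125 = 1.25.
Odds after that evidence = (3/22) × 1.25 = 15/88.
Target odds = 0.8/0.2 = 4.
Need 2.4ⁿ ≥ 4 ÷ (15/88) = 352/15.
2.4³ = 13.824 falls short of 352/15 but 2.4⁴ = 33.1776 reaches it, so n = 4.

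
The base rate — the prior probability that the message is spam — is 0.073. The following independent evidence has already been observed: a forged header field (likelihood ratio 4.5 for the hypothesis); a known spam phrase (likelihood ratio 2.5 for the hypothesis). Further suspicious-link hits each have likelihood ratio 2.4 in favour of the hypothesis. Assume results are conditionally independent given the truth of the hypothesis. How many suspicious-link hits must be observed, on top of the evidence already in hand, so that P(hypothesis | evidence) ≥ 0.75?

Prior odds = 0.073/0.927 = 73/927.
Combined Bayes factor of the evidence already in hand = 4.5 × 2.5 = 11.25.
Odds after that evidence = (73/927) × 11.25 = 365/412.
Target odds = 0.75/0.25 = 3.
Need 2.4ⁿ ≥ 3 ÷ (365/412) = 1236/365.
2.4¹ = 2.4 falls short of 1236/365 but 2.4² = 5.76 reaches it, so n = 2.

2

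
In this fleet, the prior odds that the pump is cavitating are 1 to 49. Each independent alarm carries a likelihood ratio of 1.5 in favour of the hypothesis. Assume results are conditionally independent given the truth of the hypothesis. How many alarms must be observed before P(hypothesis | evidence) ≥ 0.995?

23

Prior odds = 1/49.
Likelihood ratio per alarm = 1.5.
Target odds: 0.995 ÷ 0.005 = 199.
Require 1.5ⁿ ≥ 199 ÷ (1/49) = 9751.
1.5²² ≈7481.83 falls short of 9751 but 1.5²³ ≈11222.7 reaches it, so n = 23.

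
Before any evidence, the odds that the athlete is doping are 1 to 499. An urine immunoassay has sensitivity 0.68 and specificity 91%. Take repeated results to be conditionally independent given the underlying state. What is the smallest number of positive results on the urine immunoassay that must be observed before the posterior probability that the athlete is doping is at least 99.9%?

Prior odds = 1/499.
False-positive rate = 1 − 0.91 = 0.09; likelihood ratio of a positive = 0.68/0.09 = 68/9.
Target odds: 0.999 ÷ 0.001 = 999.
Require (68/9)ⁿ ≥ 999 ÷ (1/499) = 498501.
(68/9)⁶ ≈186037 falls short of 498501 but (68/9)⁷ ≈1.40561e+06 reaches it, so n = 7.

7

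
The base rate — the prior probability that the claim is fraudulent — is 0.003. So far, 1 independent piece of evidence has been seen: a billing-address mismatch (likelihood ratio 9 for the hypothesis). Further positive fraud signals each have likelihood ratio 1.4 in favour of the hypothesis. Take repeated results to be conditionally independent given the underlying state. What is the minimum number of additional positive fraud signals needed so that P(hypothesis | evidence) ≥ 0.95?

Prior odds = 0.003/0.997 = 3/997.
Bayes factor of the evidence already in hand = 9.
Odds after that evidence = (3/997) × 9 = 27/997.
Target odds = 0.95/0.05 = 19.
Need 1.4ⁿ ≥ 19 ÷ (27/997) = 18943/27.
1.4¹⁹ ≈597.63 falls short of 18943/27 but 1.4²⁰ ≈836.683 reaches it, so n = 20.

20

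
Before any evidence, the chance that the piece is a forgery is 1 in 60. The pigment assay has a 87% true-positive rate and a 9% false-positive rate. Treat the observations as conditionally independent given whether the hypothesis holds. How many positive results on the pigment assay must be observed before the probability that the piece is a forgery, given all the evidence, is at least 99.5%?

Prior odds = (1/60)/(59/60) = 1/59.
Likelihood ratio of a positive result = 0.87/0.09 = 29/3.
Target odds: 0.995 ÷ 0.005 = 199.
Require (29/3)ⁿ ≥ 199 ÷ (1/59) = 11741.
(29/3)⁴ = 707281/81 falls short of 11741 but (29/3)⁵ = 20511149/243 reaches it, so n = 5.

5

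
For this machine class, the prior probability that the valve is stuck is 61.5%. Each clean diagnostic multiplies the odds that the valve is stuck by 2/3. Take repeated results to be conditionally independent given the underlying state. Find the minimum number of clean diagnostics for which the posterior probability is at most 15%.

Prior odds = 0.615/0.385 = 123/77.
Likelihood ratio per clean diagnostic = 2/3.
Target odds: 0.15 ÷ 0.85 = 3/17.
Need (123/77) × (2/3)ⁿ ≤ 3/17, i.e. (2/3)ⁿ ≤ 77/697.
(2/3)⁵ = 32/243 is still above 77/697 but (2/3)⁶ = 64/729 is at or below it, so n = 6.

6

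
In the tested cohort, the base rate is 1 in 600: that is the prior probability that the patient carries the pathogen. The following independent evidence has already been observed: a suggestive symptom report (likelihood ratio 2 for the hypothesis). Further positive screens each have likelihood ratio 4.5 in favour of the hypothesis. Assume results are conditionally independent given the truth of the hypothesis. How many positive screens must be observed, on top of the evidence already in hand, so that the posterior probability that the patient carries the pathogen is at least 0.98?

Prior odds = (1/600)/(599/600) = 1/599.
Bayes factor of the evidence already in hand = 2.
Odds after that evidence = (1/599) × 2 = 2/599.
Target odds = 0.98/0.02 = 49.
Need 4.5ⁿ ≥ 49 ÷ (2/599) = 14675.5.
4.5⁶ = 8303.765625 falls short of 14675.5 but 4.5⁷ = 4782969/128 reaches it, so n = 7.

7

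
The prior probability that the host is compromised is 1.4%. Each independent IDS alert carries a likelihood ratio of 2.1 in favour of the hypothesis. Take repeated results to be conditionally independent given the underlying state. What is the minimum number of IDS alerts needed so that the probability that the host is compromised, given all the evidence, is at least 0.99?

12

Prior odds = 0.014/0.986 = 7/493.
Likelihood ratio per IDS alert = 2.1.
Target odds: 0.99 ÷ 0.01 = 99.
Need (7/493) × 2.1ⁿ ≥ 99, i.e. 2.1ⁿ ≥ 48807/7.
2.1¹¹ ≈3502.78 falls short of 48807/7 but 2.1¹² ≈7355.83 reaches it, so n = 12.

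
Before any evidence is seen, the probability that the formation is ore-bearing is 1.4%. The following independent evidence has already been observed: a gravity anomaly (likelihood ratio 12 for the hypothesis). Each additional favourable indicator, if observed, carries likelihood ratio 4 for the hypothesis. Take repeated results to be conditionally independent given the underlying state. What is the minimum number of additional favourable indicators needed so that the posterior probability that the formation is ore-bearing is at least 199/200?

6

Prior odds = 0.014/0.986 = 7/493.
Bayes factor of the evidence already in hand = 12.
Odds after that evidence = (7/493) × 12 = 84/493.
Target odds = 0.995/0.005 = 199.
Need 4ⁿ ≥ 199 ÷ (84/493) = 98107/84.
4⁵ = 1024 falls short of 98107/84 but 4⁶ = 4096 reaches it, so n = 6.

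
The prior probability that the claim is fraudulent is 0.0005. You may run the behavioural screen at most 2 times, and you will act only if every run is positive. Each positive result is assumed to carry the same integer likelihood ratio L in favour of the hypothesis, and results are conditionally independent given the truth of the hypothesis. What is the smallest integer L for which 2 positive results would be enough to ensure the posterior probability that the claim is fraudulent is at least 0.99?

Prior odds = 0.0005/0.9995 = 1/1999.
Target odds = 0.99/0.01 = 99.
Need L² ≥ 99 ÷ (1/1999) = 197901.
444² = 197136 < 197901 ≤ 198025 = 445², so L = 445.

445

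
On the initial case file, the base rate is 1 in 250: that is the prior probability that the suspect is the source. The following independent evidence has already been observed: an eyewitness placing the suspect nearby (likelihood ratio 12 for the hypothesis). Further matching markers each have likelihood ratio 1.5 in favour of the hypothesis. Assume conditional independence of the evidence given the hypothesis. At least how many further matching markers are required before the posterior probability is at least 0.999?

25

Prior odds = 0.004/0.996 = 1/249.
Bayes factor of the evidence already in hand = 12.
Odds after that evidence = (1/249) × 12 = 4/83.
Target odds = 0.999/0.001 = 999.
Need 1.5ⁿ ≥ 999 ÷ (4/83) = 20729.25.
1.5²⁴ ≈16834.1 falls short of 20729.25 but 1.5²⁵ ≈25251.2 reaches it, so n = 25.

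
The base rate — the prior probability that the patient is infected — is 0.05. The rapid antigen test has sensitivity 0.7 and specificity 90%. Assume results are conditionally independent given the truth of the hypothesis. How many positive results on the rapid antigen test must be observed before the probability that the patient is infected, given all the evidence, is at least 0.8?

Prior odds: 0.05 ÷ 0.95 = 1/19.
False-positive rate = 1 − 0.9 = 0.1; likelihood ratio of a positive = 0.7/0.1 = 7.
Target posterior odds = 0.8/0.2 = 4.
Need (1/19) × 7ⁿ ≥ 4, i.e. 7ⁿ ≥ 76.
7² = 49 falls short of 76 but 7³ = 343 reaches it, so n = 3.

3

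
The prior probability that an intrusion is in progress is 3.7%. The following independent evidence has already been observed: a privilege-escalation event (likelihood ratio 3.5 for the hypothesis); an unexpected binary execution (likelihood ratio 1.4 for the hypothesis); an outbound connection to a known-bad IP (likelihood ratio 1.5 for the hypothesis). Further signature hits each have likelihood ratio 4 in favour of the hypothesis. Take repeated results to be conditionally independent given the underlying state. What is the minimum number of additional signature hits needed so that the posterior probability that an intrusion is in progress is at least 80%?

2

Prior odds = 0.037/0.963 = 37/963.
Combined Bayes factor of the evidence already in hand = 3.5 × 1.4 × 1.5 = 7.35.
Odds after that evidence = (37/963) × 7.35 = 1813/6420.
Target odds = 0.8/0.2 = 4.
Need 4ⁿ ≥ 4 ÷ (1813/6420) = 25680/1813.
4¹ = 4 falls short of 25680/1813 but 4² = 16 reaches it, so n = 2.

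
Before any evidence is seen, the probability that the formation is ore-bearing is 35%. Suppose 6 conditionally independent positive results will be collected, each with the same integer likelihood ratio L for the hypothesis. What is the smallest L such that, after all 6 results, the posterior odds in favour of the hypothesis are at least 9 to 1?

2

Prior odds = 0.35/0.65 = 7/13.
Target odds = 9.
Need L⁶ ≥ 9 ÷ (7/13) = 117/7.
1⁶ = 1 < 117/7 ≤ 64 = 2⁶, so L = 2.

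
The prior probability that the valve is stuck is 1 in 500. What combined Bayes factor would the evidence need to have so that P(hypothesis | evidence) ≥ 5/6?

2495

Prior odds = 0.002/0.998 = 1/499.
Target odds = (5/6)/(1/6) = 5.
Required Bayes factor = 5 ÷ (1/499) = 2495.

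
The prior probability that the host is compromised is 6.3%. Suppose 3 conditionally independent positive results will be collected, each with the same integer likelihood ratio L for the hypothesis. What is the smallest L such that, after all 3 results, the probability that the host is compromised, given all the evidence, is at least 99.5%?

15

Prior odds = 0.063/0.937 = 63/937.
Target odds = 0.995/0.005 = 199.
Need L³ ≥ 199 ÷ (63/937) = 186463/63.
14³ = 2744 < 186463/63 ≤ 3375 = 15³, so L = 15.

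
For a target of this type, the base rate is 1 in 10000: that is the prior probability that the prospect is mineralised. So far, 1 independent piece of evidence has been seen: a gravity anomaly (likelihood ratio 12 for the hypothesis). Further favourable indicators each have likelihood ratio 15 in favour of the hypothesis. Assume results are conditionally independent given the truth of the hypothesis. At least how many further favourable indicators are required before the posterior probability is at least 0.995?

5

Prior odds = 0.0001/0.9999 = 1/9999.
Bayes factor of the evidence already in hand = 12.
Odds after that evidence = (1/9999) × 12 = 4/3333.
Target odds = 0.995/0.005 = 199.
Need 15ⁿ ≥ 199 ÷ (4/3333) = 165816.75.
15⁴ = 50625 falls short of 165816.75 but 15⁵ = 759375 reaches it, so n = 5.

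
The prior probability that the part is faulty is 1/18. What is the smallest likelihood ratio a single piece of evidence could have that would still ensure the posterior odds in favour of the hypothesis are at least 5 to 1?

85

Prior odds = (1/18)/(17/18) = 1/17.
Target odds = 5.
Required Bayes factor = 5 ÷ (1/17) = 85.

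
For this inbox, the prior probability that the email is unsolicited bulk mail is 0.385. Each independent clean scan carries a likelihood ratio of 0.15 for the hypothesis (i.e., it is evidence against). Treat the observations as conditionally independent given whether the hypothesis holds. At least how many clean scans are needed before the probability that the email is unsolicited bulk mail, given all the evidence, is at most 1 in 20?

2

Prior odds = 0.385/0.615 = 77/123.
Likelihood ratio per clean scan = 0.15.
Target odds: 0.05 ÷ 0.95 = 1/19.
Need (77/123) × 0.15ⁿ ≤ 1/19, i.e. 0.15ⁿ ≤ 123/1463.
0.15¹ = 0.15 is still above 123/1463 but 0.15² = 0.0225 is at or below it, so n = 2.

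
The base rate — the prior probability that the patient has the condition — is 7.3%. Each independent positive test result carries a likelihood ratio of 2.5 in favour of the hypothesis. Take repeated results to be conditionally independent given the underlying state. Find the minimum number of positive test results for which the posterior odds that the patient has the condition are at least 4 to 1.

Prior odds: 0.073 ÷ 0.927 = 73/927.
Likelihood ratio per positive test result = 2.5.
Target odds = 4.
Require 2.5ⁿ ≥ 4 ÷ (73/927) = 3708/73.
2.5⁴ = 39.0625 falls short of 3708/73 but 2.5⁵ = 97.65625 reaches it, so n = 5.

5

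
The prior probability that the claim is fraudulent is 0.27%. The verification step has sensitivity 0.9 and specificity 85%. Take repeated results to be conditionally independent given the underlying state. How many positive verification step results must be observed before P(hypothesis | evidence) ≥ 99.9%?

Prior odds = 0.0027/0.9973 = 27/9973.
False-positive rate = 1 − 0.85 = 0.15; likelihood ratio of a positive = 0.9/0.15 = 6.
Target odds: 0.999 ÷ 0.001 = 999.
Need (27/9973) × 6ⁿ ≥ 999, i.e. 6ⁿ ≥ 369001.
6⁷ = 279936 falls short of 369001 but 6⁸ = 1679616 reaches it, so n = 8.

8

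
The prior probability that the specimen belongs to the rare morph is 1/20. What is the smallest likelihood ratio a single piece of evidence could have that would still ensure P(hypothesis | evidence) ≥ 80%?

76

Prior odds = 0.05/0.95 = 1/19.
Target odds = 0.8/0.2 = 4.
Required Bayes factor = 4 ÷ (1/19) = 76.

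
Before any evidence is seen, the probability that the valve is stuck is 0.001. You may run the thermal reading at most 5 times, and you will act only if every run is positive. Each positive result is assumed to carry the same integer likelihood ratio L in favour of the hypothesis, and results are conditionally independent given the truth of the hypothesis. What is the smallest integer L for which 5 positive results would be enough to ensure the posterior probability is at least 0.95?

Prior odds = 0.001/0.999 = 1/999.
Target odds = 0.95/0.05 = 19.
Need L⁵ ≥ 19 ÷ (1/999) = 18981.
7⁵ = 16807 < 18981 ≤ 32768 = 8⁵, so L = 8.

8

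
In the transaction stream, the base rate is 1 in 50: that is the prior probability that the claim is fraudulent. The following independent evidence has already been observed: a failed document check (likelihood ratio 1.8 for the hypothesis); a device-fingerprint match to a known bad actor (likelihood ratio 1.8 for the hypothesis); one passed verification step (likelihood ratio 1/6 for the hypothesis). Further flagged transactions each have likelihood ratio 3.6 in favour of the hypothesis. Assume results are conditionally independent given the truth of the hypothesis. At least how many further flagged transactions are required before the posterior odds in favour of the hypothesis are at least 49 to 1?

Prior odds = 0.02/0.98 = 1/49.
Combined Bayes factor of the evidence already in hand = 1.8 × 1.8 × (1/6) = 0.54.
Odds after that evidence = (1/49) × 0.54 = 27/2450.
Target odds = 49.
Need 3.6ⁿ ≥ 49 ÷ (27/2450) = 120050/27.
3.6⁶ = 34012224/15625 falls short of 120050/27 but 3.6⁷ = 612220032/78125 reaches it, so n = 7.

7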